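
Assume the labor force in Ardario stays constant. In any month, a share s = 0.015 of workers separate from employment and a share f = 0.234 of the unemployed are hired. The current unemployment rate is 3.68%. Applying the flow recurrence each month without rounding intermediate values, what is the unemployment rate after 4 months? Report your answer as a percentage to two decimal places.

With a fixed labor force, u_{t+1} = u_t + s·(1−u_t) − f·u_t = u_t·(1−s−f) + s.
Here 1−s−f = 0.751 and s = 0.015.
u_1 = 0.036800 × 0.751 + 0.015 = 0.042637.
u_2 = 0.042637 × 0.751 + 0.015 = 0.047020.
u_3 = 0.047020 × 0.751 + 0.015 = 0.050312.
u_4 = 0.050312 × 0.751 + 0.015 = 0.052784.

Unemployment rate after four months ≈ 5.28%.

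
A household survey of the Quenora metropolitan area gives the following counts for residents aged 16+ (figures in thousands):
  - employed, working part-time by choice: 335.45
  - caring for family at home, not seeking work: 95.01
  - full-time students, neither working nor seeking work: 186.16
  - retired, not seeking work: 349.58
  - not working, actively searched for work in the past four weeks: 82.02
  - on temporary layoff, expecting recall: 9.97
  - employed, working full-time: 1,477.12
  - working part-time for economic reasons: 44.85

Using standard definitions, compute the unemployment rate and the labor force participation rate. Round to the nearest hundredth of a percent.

Employed = 335.45 + 1,477.12 + 44.85 = 1,857.42 thousand (anyone who worked, including part-time for economic reasons, counts as employed).
Unemployed = 82.02 + 9.97 = 91.99 thousand (jobless and actively searching, or on temporary layoff).
Labor force = 1,857.42 + 91.99 = 1,949.41 thousand.
Not in labor force = 95.01 + 186.16 + 349.58 = 630.75 thousand (those not working and not actively searching are outside the labor force).
Civilian working-age population = 1,949.41 + 630.75 = 2,580.16 thousand.
Unemployment rate = 91.99 / 1,949.41 = 4.72%.
Labor force participation rate = 1,949.41 / 2,580.16 = 75.55%.

Unemployment rate ≈ 4.72%; labor force participation rate ≈ 75.55%.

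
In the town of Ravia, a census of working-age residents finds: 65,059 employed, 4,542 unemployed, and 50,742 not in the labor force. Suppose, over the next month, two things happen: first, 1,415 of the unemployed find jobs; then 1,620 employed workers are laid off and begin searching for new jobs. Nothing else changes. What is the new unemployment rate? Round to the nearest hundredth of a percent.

New unemployment rate ≈ 6.82%.

Initially, labor force = 65,059 + 4,542 = 69,601, so u = 4,542/69,601 = 6.53%.
After the first change, unemployed falls and employed rises by 1,415; labor force unchanged → E = 66,474, U = 3,127, labor force = 69,601.
After the second change, employed falls and unemployed rises by 1,620; labor force unchanged → E = 64,854, U = 4,747, labor force = 69,601.
New unemployment rate = 4,747 / 69,601 = 6.82%.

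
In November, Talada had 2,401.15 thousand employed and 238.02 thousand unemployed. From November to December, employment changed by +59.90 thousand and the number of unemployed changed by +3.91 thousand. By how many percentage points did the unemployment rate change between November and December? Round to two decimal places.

November: labor force = 2,401.15 + 238.02 = 2,639.17; u = 238.02/2,639.17 = 9.02%.
December: labor force = 2,461.05 + 241.93 = 2,702.98; u = 241.93/2,702.98 = 8.95%.
Change = 8.95% − 9.02% = −0.07 pp.

The unemployment rate changed by −0.07 percentage points.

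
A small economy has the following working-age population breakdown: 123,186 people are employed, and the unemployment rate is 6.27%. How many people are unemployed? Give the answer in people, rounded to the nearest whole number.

Let U be the number unemployed. The labor force is E + U, and U/(E+U) = 0.0627.
So U = 0.0627 × 123,186 / (1 − 0.0627) = 7723.76 / 0.9373 ≈ 8,240.

About 8,240 are unemployed.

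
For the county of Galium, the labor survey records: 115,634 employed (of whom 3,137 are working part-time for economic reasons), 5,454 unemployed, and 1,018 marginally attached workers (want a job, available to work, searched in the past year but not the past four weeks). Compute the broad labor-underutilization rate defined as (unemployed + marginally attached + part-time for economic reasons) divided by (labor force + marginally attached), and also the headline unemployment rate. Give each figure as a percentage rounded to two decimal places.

Labor force = 115,634 + 5,454 = 121,088.
Numerator = 5,454 + 1,018 + 3,137 = 9,609.
Denominator = 121,088 + 1,018 = 122,106.
Broad rate = 9,609 / 122,106 = 7.87%.
Headline unemployment rate = 5,454 / 121,088 = 4.50%.

Broad underutilization rate ≈ 7.87%; headline unemployment rate ≈ 4.50%.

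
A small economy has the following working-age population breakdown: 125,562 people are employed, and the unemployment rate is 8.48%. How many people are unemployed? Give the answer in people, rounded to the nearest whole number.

About 11,634 are unemployed.

Let U be the number unemployed. The labor force is E + U, and U/(E+U) = 0.0848.
So U = 0.0848 × 125,562 / (1 − 0.0848) = 10647.66 / 0.9152 ≈ 11,634.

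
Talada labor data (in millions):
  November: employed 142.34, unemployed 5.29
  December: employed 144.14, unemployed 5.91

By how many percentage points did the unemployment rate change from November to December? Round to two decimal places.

The unemployment rate changed by +0.36 percentage points.

November: labor force = 142.34 + 5.29 = 147.63; u = 5.29/147.63 = 3.58%.
December: labor force = 144.14 + 5.91 = 150.05; u = 5.91/150.05 = 3.94%.
Change = 3.94% − 3.58% = +0.36 pp.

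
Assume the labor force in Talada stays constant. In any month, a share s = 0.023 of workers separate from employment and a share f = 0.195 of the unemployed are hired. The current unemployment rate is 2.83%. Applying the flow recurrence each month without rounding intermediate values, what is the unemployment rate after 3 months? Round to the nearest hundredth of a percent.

With a fixed labor force, u_{t+1} = u_t + s·(1−u_t) − f·u_t = u_t·(1−s−f) + s.
Here 1−s−f = 0.782 and s = 0.023.
u_1 = 0.028300 × 0.782 + 0.023 = 0.045131.
u_2 = 0.045131 × 0.782 + 0.023 = 0.058292.
u_3 = 0.058292 × 0.782 + 0.023 = 0.068584.

Unemployment rate after three months ≈ 6.86%.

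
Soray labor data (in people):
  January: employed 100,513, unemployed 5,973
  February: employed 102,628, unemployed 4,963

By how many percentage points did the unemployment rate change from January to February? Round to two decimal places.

January: labor force = 100,513 + 5,973 = 106,486; u = 5,973/106,486 = 5.61%.
February: labor force = 102,628 + 4,963 = 107,591; u = 4,963/107,591 = 4.61%.
Change = 4.61% − 5.61% = −1.00 pp.

The unemployment rate changed by −1.00 percentage points.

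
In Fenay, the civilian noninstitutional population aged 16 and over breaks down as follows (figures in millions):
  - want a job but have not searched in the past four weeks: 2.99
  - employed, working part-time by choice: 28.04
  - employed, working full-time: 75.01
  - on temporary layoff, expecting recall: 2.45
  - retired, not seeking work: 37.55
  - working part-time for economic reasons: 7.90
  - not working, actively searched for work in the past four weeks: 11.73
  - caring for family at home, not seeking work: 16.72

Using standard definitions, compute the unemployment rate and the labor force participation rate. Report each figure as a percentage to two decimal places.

Employed = 28.04 + 75.01 + 7.90 = 110.95 million (anyone who worked, including part-time for economic reasons, counts as employed).
Unemployed = 2.45 + 11.73 = 14.18 million (jobless and actively searching, or on temporary layoff).
Labor force = 110.95 + 14.18 = 125.13 million.
Not in labor force = 2.99 + 37.55 + 16.72 = 57.26 million (those not working and not actively searching are outside the labor force — including those who want a job but have given up searching).
Civilian working-age population = 125.13 + 57.26 = 182.39 million.
Unemployment rate = 14.18 / 125.13 = 11.33%.
Labor force participation rate = 125.13 / 182.39 = 68.61%.

Unemployment rate ≈ 11.33%; labor force participation rate ≈ 68.61%.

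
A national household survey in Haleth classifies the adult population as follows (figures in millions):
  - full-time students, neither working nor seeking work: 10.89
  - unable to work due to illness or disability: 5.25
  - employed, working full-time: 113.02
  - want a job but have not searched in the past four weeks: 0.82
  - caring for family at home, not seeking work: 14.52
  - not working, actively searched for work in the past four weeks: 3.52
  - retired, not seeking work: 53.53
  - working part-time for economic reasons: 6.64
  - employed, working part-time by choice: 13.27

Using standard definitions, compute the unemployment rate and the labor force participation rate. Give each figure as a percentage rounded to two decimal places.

Unemployment rate ≈ 2.58%; labor force participation rate ≈ 61.61%.

Employed = 113.02 + 6.64 + 13.27 = 132.93 million (anyone who worked, including part-time for economic reasons, counts as employed).
Unemployed = 3.52 million.
Labor force = 132.93 + 3.52 = 136.45 million.
Not in labor force = 10.89 + 5.25 + 0.82 + 14.52 + 53.53 = 85.01 million (those not working and not actively searching are outside the labor force — including those who want a job but have given up searching).
Civilian working-age population = 136.45 + 85.01 = 221.46 million.
Unemployment rate = 3.52 / 136.45 = 2.58%.
Labor force participation rate = 136.45 / 221.46 = 61.61%.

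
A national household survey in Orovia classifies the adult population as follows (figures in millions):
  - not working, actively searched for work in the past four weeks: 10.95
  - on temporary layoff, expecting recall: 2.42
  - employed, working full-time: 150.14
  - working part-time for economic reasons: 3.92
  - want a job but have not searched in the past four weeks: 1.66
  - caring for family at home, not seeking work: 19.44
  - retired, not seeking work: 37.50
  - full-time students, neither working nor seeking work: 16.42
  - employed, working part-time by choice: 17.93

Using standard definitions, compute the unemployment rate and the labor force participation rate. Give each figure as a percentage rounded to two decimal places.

Employed = 150.14 + 3.92 + 17.93 = 171.99 million (anyone who worked, including part-time for economic reasons, counts as employed).
Unemployed = 10.95 + 2.42 = 13.37 million (jobless and actively searching, or on temporary layoff).
Labor force = 171.99 + 13.37 = 185.36 million.
Not in labor force = 1.66 + 19.44 + 37.50 + 16.42 = 75.02 million (those not working and not actively searching are outside the labor force — including those who want a job but have given up searching).
Civilian working-age population = 185.36 + 75.02 = 260.38 million.
Unemployment rate = 13.37 / 185.36 = 7.21%.
Labor force participation rate = 185.36 / 260.38 = 71.19%.

Unemployment rate ≈ 7.21%; labor force participation rate ≈ 71.19%.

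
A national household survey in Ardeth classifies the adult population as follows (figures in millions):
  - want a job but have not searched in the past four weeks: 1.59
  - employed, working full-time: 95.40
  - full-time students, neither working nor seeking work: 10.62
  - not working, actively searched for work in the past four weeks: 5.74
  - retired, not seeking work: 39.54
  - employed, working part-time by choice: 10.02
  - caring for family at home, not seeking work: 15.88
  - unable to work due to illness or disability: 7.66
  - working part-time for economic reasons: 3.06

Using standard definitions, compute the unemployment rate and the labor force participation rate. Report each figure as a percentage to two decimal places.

Unemployment rate ≈ 5.03%; labor force participation rate ≈ 60.27%.

Employed = 95.40 + 10.02 + 3.06 = 108.48 million (anyone who worked, including part-time for economic reasons, counts as employed).
Unemployed = 5.74 million.
Labor force = 108.48 + 5.74 = 114.22 million.
Not in labor force = 1.59 + 10.62 + 39.54 + 15.88 + 7.66 = 75.29 million (those not working and not actively searching are outside the labor force — including those who want a job but have given up searching).
Civilian working-age population = 114.22 + 75.29 = 189.51 million.
Unemployment rate = 5.74 / 114.22 = 5.03%.
Labor force participation rate = 114.22 / 189.51 = 60.27%.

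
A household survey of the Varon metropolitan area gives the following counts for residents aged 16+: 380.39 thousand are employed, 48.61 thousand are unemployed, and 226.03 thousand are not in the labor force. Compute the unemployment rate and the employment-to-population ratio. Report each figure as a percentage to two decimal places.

Labor force = employed + unemployed = 380.39 + 48.61 = 429.00 thousand.
Working-age population = 429.00 + 226.03 = 655.03 thousand.
Unemployment rate = 48.61 / 429.00 = 11.33%.
Employment-population ratio = 380.39 / 655.03 = 58.07%.

Unemployment rate ≈ 11.33%; employment-population ratio ≈ 58.07%.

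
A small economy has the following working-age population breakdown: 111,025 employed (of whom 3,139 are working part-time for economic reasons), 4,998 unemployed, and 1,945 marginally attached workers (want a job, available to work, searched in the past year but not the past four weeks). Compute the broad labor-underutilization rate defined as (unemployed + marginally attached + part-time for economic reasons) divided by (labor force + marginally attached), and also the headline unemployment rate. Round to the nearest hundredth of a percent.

Labor force = 111,025 + 4,998 = 116,023.
Numerator = 4,998 + 1,945 + 3,139 = 10,082.
Denominator = 116,023 + 1,945 = 117,968.
Broad rate = 10,082 / 117,968 = 8.55%.
Headline unemployment rate = 4,998 / 116,023 = 4.31%.

Broad underutilization rate ≈ 8.55%; headline unemployment rate ≈ 4.31%.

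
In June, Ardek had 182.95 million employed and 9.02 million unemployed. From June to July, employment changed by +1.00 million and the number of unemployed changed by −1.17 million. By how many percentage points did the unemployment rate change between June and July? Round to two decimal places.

June: labor force = 182.95 + 9.02 = 191.97; u = 9.02/191.97 = 4.70%.
July: labor force = 183.95 + 7.85 = 191.80; u = 7.85/191.80 = 4.09%.
Change = 4.09% − 4.70% = −0.61 pp.

The unemployment rate changed by −0.61 percentage points.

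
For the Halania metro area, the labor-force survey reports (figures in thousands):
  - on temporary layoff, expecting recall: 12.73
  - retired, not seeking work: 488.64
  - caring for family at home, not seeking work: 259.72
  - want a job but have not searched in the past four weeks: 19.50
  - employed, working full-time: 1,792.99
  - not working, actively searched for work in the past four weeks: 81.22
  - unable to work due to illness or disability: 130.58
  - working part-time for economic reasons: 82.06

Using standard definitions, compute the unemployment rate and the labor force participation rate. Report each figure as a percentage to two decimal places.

Unemployment rate ≈ 4.77%; labor force participation rate ≈ 68.67%.

Employed = 1,792.99 + 82.06 = 1,875.05 thousand (anyone who worked, including part-time for economic reasons, counts as employed).
Unemployed = 12.73 + 81.22 = 93.95 thousand (jobless and actively searching, or on temporary layoff).
Labor force = 1,875.05 + 93.95 = 1,969.00 thousand.
Not in labor force = 488.64 + 259.72 + 19.50 + 130.58 = 898.44 thousand (those not working and not actively searching are outside the labor force — including those who want a job but have given up searching).
Civilian working-age population = 1,969.00 + 898.44 = 2,867.44 thousand.
Unemployment rate = 93.95 / 1,969.00 = 4.77%.
Labor force participation rate = 1,969.00 / 2,867.44 = 68.67%.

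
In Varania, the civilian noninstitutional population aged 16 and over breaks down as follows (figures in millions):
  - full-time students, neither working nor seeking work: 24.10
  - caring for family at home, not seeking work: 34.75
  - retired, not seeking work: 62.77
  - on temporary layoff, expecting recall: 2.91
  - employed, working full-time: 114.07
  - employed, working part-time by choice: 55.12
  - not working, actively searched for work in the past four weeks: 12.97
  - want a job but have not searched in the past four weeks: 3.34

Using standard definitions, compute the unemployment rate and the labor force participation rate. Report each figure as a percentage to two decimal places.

Employed = 114.07 + 55.12 = 169.19 million.
Unemployed = 2.91 + 12.97 = 15.88 million (jobless and actively searching, or on temporary layoff).
Labor force = 169.19 + 15.88 = 185.07 million.
Not in labor force = 24.10 + 34.75 + 62.77 + 3.34 = 124.96 million (those not working and not actively searching are outside the labor force — including those who want a job but have given up searching).
Civilian working-age population = 185.07 + 124.96 = 310.03 million.
Unemployment rate = 15.88 / 185.07 = 8.58%.
Labor force participation rate = 185.07 / 310.03 = 59.69%.

Unemployment rate ≈ 8.58%; labor force participation rate ≈ 59.69%.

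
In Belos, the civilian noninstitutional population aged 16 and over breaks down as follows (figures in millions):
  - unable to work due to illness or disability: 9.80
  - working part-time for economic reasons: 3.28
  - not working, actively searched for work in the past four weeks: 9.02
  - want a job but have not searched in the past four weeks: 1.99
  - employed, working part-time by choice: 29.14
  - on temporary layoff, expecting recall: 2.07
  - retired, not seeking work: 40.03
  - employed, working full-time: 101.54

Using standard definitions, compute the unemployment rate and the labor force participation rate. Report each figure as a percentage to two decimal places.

Employed = 3.28 + 29.14 + 101.54 = 133.96 million (anyone who worked, including part-time for economic reasons, counts as employed).
Unemployed = 9.02 + 2.07 = 11.09 million (jobless and actively searching, or on temporary layoff).
Labor force = 133.96 + 11.09 = 145.05 million.
Not in labor force = 9.80 + 1.99 + 40.03 = 51.82 million (those not working and not actively searching are outside the labor force — including those who want a job but have given up searching).
Civilian working-age population = 145.05 + 51.82 = 196.87 million.
Unemployment rate = 11.09 / 145.05 = 7.65%.
Labor force participation rate = 145.05 / 196.87 = 73.68%.

Unemployment rate ≈ 7.65%; labor force participation rate ≈ 73.68%.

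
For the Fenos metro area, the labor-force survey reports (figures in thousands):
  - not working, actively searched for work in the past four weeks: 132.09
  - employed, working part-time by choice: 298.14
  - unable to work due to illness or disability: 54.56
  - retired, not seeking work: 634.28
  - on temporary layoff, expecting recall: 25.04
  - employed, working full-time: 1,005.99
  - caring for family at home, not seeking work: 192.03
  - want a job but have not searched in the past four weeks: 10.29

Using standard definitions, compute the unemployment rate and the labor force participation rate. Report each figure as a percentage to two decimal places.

Employed = 298.14 + 1,005.99 = 1,304.13 thousand.
Unemployed = 132.09 + 25.04 = 157.13 thousand (jobless and actively searching, or on temporary layoff).
Labor force = 1,304.13 + 157.13 = 1,461.26 thousand.
Not in labor force = 54.56 + 634.28 + 192.03 + 10.29 = 891.16 thousand (those not working and not actively searching are outside the labor force — including those who want a job but have given up searching).
Civilian working-age population = 1,461.26 + 891.16 = 2,352.42 thousand.
Unemployment rate = 157.13 / 1,461.26 = 10.75%.
Labor force participation rate = 1,461.26 / 2,352.42 = 62.12%.

Unemployment rate ≈ 10.75%; labor force participation rate ≈ 62.12%.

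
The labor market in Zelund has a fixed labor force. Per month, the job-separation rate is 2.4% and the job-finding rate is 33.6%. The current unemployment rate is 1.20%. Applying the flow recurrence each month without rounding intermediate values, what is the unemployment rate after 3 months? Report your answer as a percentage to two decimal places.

With a fixed labor force, u_{t+1} = u_t + s·(1−u_t) − f·u_t = u_t·(1−s−f) + s.
Here 1−s−f = 0.640 and s = 0.024.
u_1 = 0.012000 × 0.640 + 0.024 = 0.031680.
u_2 = 0.031680 × 0.640 + 0.024 = 0.044275.
u_3 = 0.044275 × 0.640 + 0.024 = 0.052336.

Unemployment rate after three months ≈ 5.23%.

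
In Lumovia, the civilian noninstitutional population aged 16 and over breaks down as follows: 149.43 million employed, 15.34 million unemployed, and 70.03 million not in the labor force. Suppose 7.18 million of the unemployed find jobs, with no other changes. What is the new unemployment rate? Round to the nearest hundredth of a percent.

New unemployment rate ≈ 4.95%.

Initially, labor force = 149.43 + 15.34 = 164.77 million, so u = 15.34/164.77 = 9.31%.
After the change, unemployed falls and employed rises by 7.18; labor force unchanged → E = 156.61, U = 8.16, labor force = 164.77 million.
New unemployment rate = 8.16 / 164.77 = 4.95%.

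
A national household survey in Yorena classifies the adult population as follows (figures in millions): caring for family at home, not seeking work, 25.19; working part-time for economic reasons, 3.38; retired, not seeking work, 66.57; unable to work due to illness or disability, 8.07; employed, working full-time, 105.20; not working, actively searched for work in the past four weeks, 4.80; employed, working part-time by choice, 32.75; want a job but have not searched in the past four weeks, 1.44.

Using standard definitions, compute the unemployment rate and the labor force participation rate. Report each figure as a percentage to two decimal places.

Unemployment rate ≈ 3.28%; labor force participation rate ≈ 59.07%.

Employed = 3.38 + 105.20 + 32.75 = 141.33 million (anyone who worked, including part-time for economic reasons, counts as employed).
Unemployed = 4.80 million.
Labor force = 141.33 + 4.80 = 146.13 million.
Not in labor force = 25.19 + 66.57 + 8.07 + 1.44 = 101.27 million (those not working and not actively searching are outside the labor force — including those who want a job but have given up searching).
Civilian working-age population = 146.13 + 101.27 = 247.40 million.
Unemployment rate = 4.80 / 146.13 = 3.28%.
Labor force participation rate = 146.13 / 247.40 = 59.07%.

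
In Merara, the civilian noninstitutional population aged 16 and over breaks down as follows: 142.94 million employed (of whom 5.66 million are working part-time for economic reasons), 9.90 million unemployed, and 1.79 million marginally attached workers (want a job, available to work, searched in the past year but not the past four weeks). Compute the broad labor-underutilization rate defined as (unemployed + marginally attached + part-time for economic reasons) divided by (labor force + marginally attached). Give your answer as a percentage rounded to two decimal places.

Labor force = 142.94 + 9.90 = 152.84 million.
Numerator = 9.90 + 1.79 + 5.66 = 17.35 million.
Denominator = 152.84 + 1.79 = 154.63 million.
Broad rate = 17.35 / 154.63 = 11.22%.

Broad underutilization rate ≈ 11.22%.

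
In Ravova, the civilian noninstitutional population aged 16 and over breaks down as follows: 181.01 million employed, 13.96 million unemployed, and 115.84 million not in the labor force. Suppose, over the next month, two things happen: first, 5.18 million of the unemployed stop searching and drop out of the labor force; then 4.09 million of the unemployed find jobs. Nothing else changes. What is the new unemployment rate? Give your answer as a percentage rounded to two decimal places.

Initially, labor force = 181.01 + 13.96 = 194.97 million, so u = 13.96/194.97 = 7.16%.
After the first change, unemployed and labor force both fall by 5.18 → E = 181.01, U = 8.78, labor force = 189.79 million.
After the second change, unemployed falls and employed rises by 4.09; labor force unchanged → E = 185.10, U = 4.69, labor force = 189.79 million.
New unemployment rate = 4.69 / 189.79 = 2.47%.

New unemployment rate ≈ 2.47%.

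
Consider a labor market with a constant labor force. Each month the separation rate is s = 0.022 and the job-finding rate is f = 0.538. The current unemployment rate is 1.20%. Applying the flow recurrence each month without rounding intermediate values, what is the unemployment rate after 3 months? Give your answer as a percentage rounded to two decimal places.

Unemployment rate after three months ≈ 3.70%.

With a fixed labor force, u_{t+1} = u_t + s·(1−u_t) − f·u_t = u_t·(1−s−f) + s.
Here 1−s−f = 0.440 and s = 0.022.
u_1 = 0.012000 × 0.440 + 0.022 = 0.027280.
u_2 = 0.027280 × 0.440 + 0.022 = 0.034003.
u_3 = 0.034003 × 0.440 + 0.022 = 0.036961.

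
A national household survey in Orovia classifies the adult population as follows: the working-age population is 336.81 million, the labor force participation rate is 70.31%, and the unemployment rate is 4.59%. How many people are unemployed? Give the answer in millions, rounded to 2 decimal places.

About 10.87 million are unemployed.

Labor force = 0.7031 × 336.81 = 236.81 million.
Unemployed = 0.0459 × 236.81 ≈ 10.87 million.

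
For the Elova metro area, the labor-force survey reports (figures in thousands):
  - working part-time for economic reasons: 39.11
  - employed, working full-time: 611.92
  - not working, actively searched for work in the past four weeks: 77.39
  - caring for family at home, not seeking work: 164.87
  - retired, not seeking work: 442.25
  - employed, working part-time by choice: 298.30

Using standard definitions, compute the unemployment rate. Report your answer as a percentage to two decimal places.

Unemployment rate ≈ 7.54%.

Employed = 39.11 + 611.92 + 298.30 = 949.33 thousand (anyone who worked, including part-time for economic reasons, counts as employed).
Unemployed = 77.39 thousand.
Labor force = 949.33 + 77.39 = 1,026.72 thousand.
Unemployment rate = 77.39 / 1,026.72 = 7.54%.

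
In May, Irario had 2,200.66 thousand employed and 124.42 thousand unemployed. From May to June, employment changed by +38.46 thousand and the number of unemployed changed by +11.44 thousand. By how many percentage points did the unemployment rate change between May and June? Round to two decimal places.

May: labor force = 2,200.66 + 124.42 = 2,325.08; u = 124.42/2,325.08 = 5.35%.
June: labor force = 2,239.12 + 135.86 = 2,374.98; u = 135.86/2,374.98 = 5.72%.
Change = 5.72% − 5.35% = +0.37 pp.

The unemployment rate changed by +0.37 percentage points.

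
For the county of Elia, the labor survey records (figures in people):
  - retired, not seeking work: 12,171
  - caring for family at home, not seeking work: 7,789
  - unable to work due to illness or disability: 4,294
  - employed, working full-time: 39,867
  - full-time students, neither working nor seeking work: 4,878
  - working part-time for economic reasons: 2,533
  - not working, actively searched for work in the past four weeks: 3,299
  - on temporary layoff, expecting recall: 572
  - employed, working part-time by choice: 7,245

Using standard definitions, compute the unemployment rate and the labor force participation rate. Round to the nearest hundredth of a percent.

Employed = 39,867 + 2,533 + 7,245 = 49,645 (anyone who worked, including part-time for economic reasons, counts as employed).
Unemployed = 3,299 + 572 = 3,871 (jobless and actively searching, or on temporary layoff).
Labor force = 49,645 + 3,871 = 53,516.
Not in labor force = 12,171 + 7,789 + 4,294 + 4,878 = 29,132 (those not working and not actively searching are outside the labor force).
Civilian working-age population = 53,516 + 29,132 = 82,648.
Unemployment rate = 3,871 / 53,516 = 7.23%.
Labor force participation rate = 53,516 / 82,648 = 64.75%.

Unemployment rate ≈ 7.23%; labor force participation rate ≈ 64.75%.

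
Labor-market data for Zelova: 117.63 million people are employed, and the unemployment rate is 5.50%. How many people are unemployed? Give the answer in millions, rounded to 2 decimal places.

Let U be the number unemployed. The labor force is E + U, and U/(E+U) = 0.0550.
So U = 0.0550 × 117.63 / (1 − 0.0550) = 6.4696 / 0.9450 ≈ 6.85 million.

About 6.85 million are unemployed.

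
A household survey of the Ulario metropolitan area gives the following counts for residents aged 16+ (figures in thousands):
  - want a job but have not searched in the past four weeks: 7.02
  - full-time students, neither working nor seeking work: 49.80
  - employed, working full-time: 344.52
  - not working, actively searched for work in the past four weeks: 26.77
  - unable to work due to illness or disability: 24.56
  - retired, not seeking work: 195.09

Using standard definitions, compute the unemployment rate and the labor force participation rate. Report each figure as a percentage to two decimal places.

Employed = 344.52 thousand.
Unemployed = 26.77 thousand.
Labor force = 344.52 + 26.77 = 371.29 thousand.
Not in labor force = 7.02 + 49.80 + 24.56 + 195.09 = 276.47 thousand (those not working and not actively searching are outside the labor force — including those who want a job but have given up searching).
Civilian working-age population = 371.29 + 276.47 = 647.76 thousand.
Unemployment rate = 26.77 / 371.29 = 7.21%.
Labor force participation rate = 371.29 / 647.76 = 57.32%.

Unemployment rate ≈ 7.21%; labor force participation rate ≈ 57.32%.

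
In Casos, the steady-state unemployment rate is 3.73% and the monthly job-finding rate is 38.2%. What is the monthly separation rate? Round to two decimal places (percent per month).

From u* = s/(s+f): s = u·f/(1−u).
s = 0.0373 × 38.2 / (1 − 0.0373) = 1.4249 / 0.9627 ≈ 1.48% per month.

Separation rate ≈ 1.48% per month.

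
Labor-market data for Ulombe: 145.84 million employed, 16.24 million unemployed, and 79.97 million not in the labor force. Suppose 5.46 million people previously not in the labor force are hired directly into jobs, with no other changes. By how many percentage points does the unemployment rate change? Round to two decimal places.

The unemployment rate changes by −0.33 percentage points.

Initially, labor force = 145.84 + 16.24 = 162.08 million, so u = 16.24/162.08 = 10.02%.
After the change, employed and labor force both rise by 5.46; unemployed unchanged → E = 151.30, U = 16.24, labor force = 167.54 million.
New unemployment rate = 16.24 / 167.54 = 9.69%.
Change = 9.69% − 10.02% = −0.33 percentage points.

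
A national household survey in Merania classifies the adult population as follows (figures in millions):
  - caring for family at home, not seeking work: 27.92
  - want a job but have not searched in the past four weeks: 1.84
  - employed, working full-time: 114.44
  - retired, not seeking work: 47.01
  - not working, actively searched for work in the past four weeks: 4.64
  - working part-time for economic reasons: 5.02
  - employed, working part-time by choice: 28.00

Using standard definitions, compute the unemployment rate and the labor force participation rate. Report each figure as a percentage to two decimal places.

Unemployment rate ≈ 3.05%; labor force participation rate ≈ 66.46%.

Employed = 114.44 + 5.02 + 28.00 = 147.46 million (anyone who worked, including part-time for economic reasons, counts as employed).
Unemployed = 4.64 million.
Labor force = 147.46 + 4.64 = 152.10 million.
Not in labor force = 27.92 + 1.84 + 47.01 = 76.77 million (those not working and not actively searching are outside the labor force — including those who want a job but have given up searching).
Civilian working-age population = 152.10 + 76.77 = 228.87 million.
Unemployment rate = 4.64 / 152.10 = 3.05%.
Labor force participation rate = 152.10 / 228.87 = 66.46%.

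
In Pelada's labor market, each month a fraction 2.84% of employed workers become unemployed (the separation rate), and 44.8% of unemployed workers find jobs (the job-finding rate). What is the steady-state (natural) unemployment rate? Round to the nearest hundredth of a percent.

At steady state the flows balance: s·E = f·U, so U/(E+U) = s/(s+f).
u* = 2.84 / (2.84 + 44.8) = 2.84 / 47.64 = 5.96%.

Steady-state unemployment rate ≈ 5.96%.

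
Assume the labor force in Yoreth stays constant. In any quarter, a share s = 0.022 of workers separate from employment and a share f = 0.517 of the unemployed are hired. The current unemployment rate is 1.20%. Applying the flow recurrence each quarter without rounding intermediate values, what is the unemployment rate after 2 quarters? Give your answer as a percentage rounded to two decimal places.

Unemployment rate after two quarters ≈ 3.47%.

With a fixed labor force, u_{t+1} = u_t + s·(1−u_t) − f·u_t = u_t·(1−s−f) + s.
Here 1−s−f = 0.461 and s = 0.022.
u_1 = 0.012000 × 0.461 + 0.022 = 0.027532.
u_2 = 0.027532 × 0.461 + 0.022 = 0.034692.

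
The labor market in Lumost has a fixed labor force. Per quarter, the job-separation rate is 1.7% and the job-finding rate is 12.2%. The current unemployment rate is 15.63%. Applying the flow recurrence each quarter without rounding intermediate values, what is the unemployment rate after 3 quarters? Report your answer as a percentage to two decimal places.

Unemployment rate after three quarters ≈ 14.40%.

With a fixed labor force, u_{t+1} = u_t + s·(1−u_t) − f·u_t = u_t·(1−s−f) + s.
Here 1−s−f = 0.861 and s = 0.017.
u_1 = 0.156300 × 0.861 + 0.017 = 0.151574.
u_2 = 0.151574 × 0.861 + 0.017 = 0.147505.
u_3 = 0.147505 × 0.861 + 0.017 = 0.144002.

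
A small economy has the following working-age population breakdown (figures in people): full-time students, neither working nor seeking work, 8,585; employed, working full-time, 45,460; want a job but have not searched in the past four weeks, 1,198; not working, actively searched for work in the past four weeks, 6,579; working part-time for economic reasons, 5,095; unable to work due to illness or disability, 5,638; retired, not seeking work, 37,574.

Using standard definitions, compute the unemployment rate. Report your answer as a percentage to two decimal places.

Unemployment rate ≈ 11.52%.

Employed = 45,460 + 5,095 = 50,555 (anyone who worked, including part-time for economic reasons, counts as employed).
Unemployed = 6,579.
Labor force = 50,555 + 6,579 = 57,134.
Unemployment rate = 6,579 / 57,134 = 11.52%.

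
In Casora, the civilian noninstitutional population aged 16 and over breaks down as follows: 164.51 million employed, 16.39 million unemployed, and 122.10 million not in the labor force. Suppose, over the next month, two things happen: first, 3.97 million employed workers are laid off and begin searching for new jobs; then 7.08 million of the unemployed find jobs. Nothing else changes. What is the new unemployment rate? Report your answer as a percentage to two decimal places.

Initially, labor force = 164.51 + 16.39 = 180.90 million, so u = 16.39/180.90 = 9.06%.
After the first change, employed falls and unemployed rises by 3.97; labor force unchanged → E = 160.54, U = 20.36, labor force = 180.90 million.
After the second change, unemployed falls and employed rises by 7.08; labor force unchanged → E = 167.62, U = 13.28, labor force = 180.90 million.
New unemployment rate = 13.28 / 180.90 = 7.34%.

New unemployment rate ≈ 7.34%.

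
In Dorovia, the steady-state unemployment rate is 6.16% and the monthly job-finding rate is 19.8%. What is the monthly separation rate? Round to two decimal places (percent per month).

From u* = s/(s+f): s = u·f/(1−u).
s = 0.0616 × 19.8 / (1 − 0.0616) = 1.2197 / 0.9384 ≈ 1.30% per month.

Separation rate ≈ 1.30% per month.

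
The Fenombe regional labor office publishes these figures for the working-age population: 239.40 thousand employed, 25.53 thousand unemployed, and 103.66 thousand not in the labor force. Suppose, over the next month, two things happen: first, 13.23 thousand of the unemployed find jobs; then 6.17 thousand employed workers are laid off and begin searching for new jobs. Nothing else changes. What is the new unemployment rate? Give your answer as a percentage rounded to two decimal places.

New unemployment rate ≈ 6.97%.

Initially, labor force = 239.40 + 25.53 = 264.93 thousand, so u = 25.53/264.93 = 9.64%.
After the first change, unemployed falls and employed rises by 13.23; labor force unchanged → E = 252.63, U = 12.30, labor force = 264.93 thousand.
After the second change, employed falls and unemployed rises by 6.17; labor force unchanged → E = 246.46, U = 18.47, labor force = 264.93 thousand.
New unemployment rate = 18.47 / 264.93 = 6.97%.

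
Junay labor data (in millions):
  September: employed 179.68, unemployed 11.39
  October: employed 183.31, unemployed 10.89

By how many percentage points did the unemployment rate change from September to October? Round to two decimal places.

September: labor force = 179.68 + 11.39 = 191.07; u = 11.39/191.07 = 5.96%.
October: labor force = 183.31 + 10.89 = 194.20; u = 10.89/194.20 = 5.61%.
Change = 5.61% − 5.96% = −0.35 pp.

The unemployment rate changed by −0.35 percentage points.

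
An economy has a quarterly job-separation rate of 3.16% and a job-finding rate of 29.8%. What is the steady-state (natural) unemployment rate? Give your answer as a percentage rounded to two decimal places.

At steady state the flows balance: s·E = f·U, so U/(E+U) = s/(s+f).
u* = 3.16 / (3.16 + 29.8) = 3.16 / 32.96 = 9.59%.

Steady-state unemployment rate ≈ 9.59%.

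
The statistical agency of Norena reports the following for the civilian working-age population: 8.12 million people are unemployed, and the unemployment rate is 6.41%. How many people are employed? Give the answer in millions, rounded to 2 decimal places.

Labor force = U / u = 8.12 / 0.0641 ≈ 126.68 million.
Employed = labor force − unemployed = 126.68 − 8.12 = 118.56 million.

About 118.56 million are employed.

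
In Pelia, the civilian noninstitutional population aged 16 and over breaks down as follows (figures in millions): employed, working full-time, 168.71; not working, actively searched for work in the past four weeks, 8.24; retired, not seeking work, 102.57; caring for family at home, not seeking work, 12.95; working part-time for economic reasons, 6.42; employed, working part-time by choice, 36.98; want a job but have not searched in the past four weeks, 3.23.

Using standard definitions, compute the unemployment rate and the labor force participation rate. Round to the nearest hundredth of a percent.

Employed = 168.71 + 6.42 + 36.98 = 212.11 million (anyone who worked, including part-time for economic reasons, counts as employed).
Unemployed = 8.24 million.
Labor force = 212.11 + 8.24 = 220.35 million.
Not in labor force = 102.57 + 12.95 + 3.23 = 118.75 million (those not working and not actively searching are outside the labor force — including those who want a job but have given up searching).
Civilian working-age population = 220.35 + 118.75 = 339.10 million.
Unemployment rate = 8.24 / 220.35 = 3.74%.
Labor force participation rate = 220.35 / 339.10 = 64.98%.

Unemployment rate ≈ 3.74%; labor force participation rate ≈ 64.98%.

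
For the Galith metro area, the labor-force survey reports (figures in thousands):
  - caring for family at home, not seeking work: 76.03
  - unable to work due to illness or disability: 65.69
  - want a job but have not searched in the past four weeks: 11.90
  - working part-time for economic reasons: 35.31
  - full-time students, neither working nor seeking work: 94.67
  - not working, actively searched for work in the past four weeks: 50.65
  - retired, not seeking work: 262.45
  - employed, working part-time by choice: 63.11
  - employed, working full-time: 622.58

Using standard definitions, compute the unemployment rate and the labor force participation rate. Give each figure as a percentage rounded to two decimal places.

Employed = 35.31 + 63.11 + 622.58 = 721.00 thousand (anyone who worked, including part-time for economic reasons, counts as employed).
Unemployed = 50.65 thousand.
Labor force = 721.00 + 50.65 = 771.65 thousand.
Not in labor force = 76.03 + 65.69 + 11.90 + 94.67 + 262.45 = 510.74 thousand (those not working and not actively searching are outside the labor force — including those who want a job but have given up searching).
Civilian working-age population = 771.65 + 510.74 = 1,282.39 thousand.
Unemployment rate = 50.65 / 771.65 = 6.56%.
Labor force participation rate = 771.65 / 1,282.39 = 60.17%.

Unemployment rate ≈ 6.56%; labor force participation rate ≈ 60.17%.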